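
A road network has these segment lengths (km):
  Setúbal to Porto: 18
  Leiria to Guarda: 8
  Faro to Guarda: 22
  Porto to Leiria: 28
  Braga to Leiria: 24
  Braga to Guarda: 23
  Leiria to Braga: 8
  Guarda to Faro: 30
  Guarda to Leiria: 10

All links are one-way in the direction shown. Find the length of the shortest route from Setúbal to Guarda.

Candidate routes:
Setúbal -> Porto -> Leiria -> Braga -> Guarda: 18 + 28 + 8 + 23 = 77
Setúbal -> Porto -> Leiria -> Guarda: 18 + 28 + 8 = 54
The minimum is 54 km.

54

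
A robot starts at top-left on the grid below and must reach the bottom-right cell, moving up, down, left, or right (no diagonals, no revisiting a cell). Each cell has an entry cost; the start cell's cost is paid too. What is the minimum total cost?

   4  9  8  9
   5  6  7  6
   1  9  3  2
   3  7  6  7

Cheapest: r0c0 -> r1c0 -> r2c0 -> r2c1 -> r2c2 -> r2c3 -> r3c3
  4 + 5 + 1 + 9 + 3 + 2 + 7 = 31

31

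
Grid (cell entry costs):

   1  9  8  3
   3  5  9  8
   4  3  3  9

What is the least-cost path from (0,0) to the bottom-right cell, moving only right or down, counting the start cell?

23

Path r0c0 -> r1c0 -> r2c0 -> r2c1 -> r2c2 -> r2c3: 1 + 3 + 4 + 3 + 3 + 9 = 23.
For comparison, the top-then-right route costs 38.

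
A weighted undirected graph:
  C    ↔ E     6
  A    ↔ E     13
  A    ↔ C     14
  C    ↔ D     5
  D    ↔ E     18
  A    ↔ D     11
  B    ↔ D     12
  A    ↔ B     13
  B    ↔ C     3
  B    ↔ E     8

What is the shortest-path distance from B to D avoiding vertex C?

Checking several routes:
B - A - D: 13 + 11 = 24
B - D: 12
B - E - A - D: 8 + 13 + 11 = 32
B - E - D: 8 + 18 = 26
The minimum is 12.

12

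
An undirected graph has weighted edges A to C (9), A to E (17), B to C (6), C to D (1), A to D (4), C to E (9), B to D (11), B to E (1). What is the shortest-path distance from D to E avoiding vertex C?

Paths from D to E avoiding C:
D -> B -> E: 11 + 1 = 12
D -> A -> E: 4 + 17 = 21
Shortest: 12.

12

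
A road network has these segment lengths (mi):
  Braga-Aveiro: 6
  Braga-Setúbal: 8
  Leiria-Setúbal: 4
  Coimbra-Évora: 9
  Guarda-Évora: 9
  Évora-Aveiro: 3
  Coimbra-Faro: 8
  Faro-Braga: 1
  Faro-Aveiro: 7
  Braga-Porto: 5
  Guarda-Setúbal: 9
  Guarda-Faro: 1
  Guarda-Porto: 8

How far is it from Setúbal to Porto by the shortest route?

13

A few of the Setúbal→Porto routes:
Setúbal -> Braga -> Porto: 8 + 5 = 13
Setúbal -> Guarda -> Faro -> Braga -> Porto: 9 + 1 + 1 + 5 = 16
Setúbal -> Guarda -> Porto: 9 + 8 = 17
Best route has total 13 mi.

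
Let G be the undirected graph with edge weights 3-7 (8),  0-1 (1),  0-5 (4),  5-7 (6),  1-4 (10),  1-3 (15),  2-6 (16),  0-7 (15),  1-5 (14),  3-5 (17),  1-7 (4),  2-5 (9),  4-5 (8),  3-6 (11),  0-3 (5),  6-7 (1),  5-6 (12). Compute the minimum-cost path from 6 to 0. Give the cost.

Checking several routes:
6 - 7 - 5 - 0: 1 + 6 + 4 = 11
6 - 7 - 3 - 0: 1 + 8 + 5 = 14
6 - 7 - 1 - 0: 1 + 4 + 1 = 6
Best route has total 6.

6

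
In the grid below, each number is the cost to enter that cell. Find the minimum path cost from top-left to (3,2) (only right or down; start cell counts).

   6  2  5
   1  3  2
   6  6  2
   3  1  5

Take [0,0] -> [1,0] -> [1,1] -> [1,2] -> [2,2] -> [3,2] for a total of 6 + 1 + 3 + 2 + 2 + 5 = 19.
For comparison, the top-then-right route costs 22.

19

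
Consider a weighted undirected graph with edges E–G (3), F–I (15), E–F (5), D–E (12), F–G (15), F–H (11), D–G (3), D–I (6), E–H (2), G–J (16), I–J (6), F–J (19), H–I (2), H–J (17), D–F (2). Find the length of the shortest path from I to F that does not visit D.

9

Checking several routes:
I -> H -> E -> G -> F: 2 + 2 + 3 + 15 = 22
I -> H -> E -> F: 2 + 2 + 5 = 9
I -> F: 15
I -> H -> F: 2 + 11 = 13
Shortest: 9.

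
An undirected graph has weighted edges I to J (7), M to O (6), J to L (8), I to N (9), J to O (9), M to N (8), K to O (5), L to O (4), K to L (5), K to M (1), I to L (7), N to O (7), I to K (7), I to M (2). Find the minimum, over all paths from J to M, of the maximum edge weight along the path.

7

Comparing a few candidate routes:
J -> I -> K -> M: max(7, 7, 1) = 7
J -> I -> K -> O -> M: max(7, 7, 5, 6) = 7
J -> I -> L -> K -> O -> M: max(7, 7, 5, 5, 6) = 7
J -> I -> K -> L -> O -> M: max(7, 7, 5, 4, 6) = 7
J -> I -> L -> K -> M: max(7, 7, 5, 1) = 7
Best route has worst link 7.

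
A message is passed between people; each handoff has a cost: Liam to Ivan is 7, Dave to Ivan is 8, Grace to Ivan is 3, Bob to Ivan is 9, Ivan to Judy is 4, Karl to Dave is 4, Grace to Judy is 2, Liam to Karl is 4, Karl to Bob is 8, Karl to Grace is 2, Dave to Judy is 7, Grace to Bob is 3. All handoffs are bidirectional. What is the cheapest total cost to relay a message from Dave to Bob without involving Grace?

12

Candidate routes:
Dave-Ivan-Bob: 8 + 9 = 17
Dave-Judy-Ivan-Liam-Karl-Bob: 7 + 4 + 7 + 4 + 8 = 30
Dave-Judy-Ivan-Bob: 7 + 4 + 9 = 20
Dave-Karl-Bob: 4 + 8 = 12
Dave-Karl-Liam-Ivan-Bob: 4 + 4 + 7 + 9 = 24
Dave-Ivan-Liam-Karl-Bob: 8 + 7 + 4 + 8 = 27
Shortest: 12.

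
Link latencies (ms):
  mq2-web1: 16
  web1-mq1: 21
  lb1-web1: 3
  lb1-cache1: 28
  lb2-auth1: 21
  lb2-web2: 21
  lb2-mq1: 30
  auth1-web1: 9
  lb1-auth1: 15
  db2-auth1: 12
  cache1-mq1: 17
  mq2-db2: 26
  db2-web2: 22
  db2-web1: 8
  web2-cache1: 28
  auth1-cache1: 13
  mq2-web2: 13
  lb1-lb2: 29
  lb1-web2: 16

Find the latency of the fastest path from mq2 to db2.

24

Checking several routes:
mq2-web1-auth1-db2: 16 + 9 + 12 = 37
mq2-web1-lb1-auth1-db2: 16 + 3 + 15 + 12 = 46
mq2-web2-lb1-web1-db2: 13 + 16 + 3 + 8 = 40
mq2-web2-db2: 13 + 22 = 35
mq2-db2: 26
mq2-web1-db2: 16 + 8 = 24
The minimum is 24 ms.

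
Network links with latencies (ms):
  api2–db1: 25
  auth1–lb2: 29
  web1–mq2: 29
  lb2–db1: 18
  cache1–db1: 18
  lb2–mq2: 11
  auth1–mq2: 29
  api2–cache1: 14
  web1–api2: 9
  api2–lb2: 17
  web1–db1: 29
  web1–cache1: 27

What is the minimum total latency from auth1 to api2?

Some routes from auth1 to api2:
auth1-mq2-lb2-api2: 29 + 11 + 17 = 57
auth1-mq2-web1-api2: 29 + 29 + 9 = 67
auth1-lb2-db1-api2: 29 + 18 + 25 = 72
auth1-lb2-db1-cache1-api2: 29 + 18 + 18 + 14 = 79
auth1-lb2-mq2-web1-api2: 29 + 11 + 29 + 9 = 78
auth1-lb2-api2: 29 + 17 = 46
The minimum is 46 ms.

46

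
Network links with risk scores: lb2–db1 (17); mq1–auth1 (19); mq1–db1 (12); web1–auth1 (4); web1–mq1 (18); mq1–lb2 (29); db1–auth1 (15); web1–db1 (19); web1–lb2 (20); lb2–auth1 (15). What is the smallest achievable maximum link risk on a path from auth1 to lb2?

15

Comparing a few candidate routes:
auth1 -> lb2: max(15) = 15
auth1 -> web1 -> mq1 -> db1 -> lb2: max(4, 18, 12, 17) = 18
auth1 -> db1 -> lb2: max(15, 17) = 17
Best route has worst link 15.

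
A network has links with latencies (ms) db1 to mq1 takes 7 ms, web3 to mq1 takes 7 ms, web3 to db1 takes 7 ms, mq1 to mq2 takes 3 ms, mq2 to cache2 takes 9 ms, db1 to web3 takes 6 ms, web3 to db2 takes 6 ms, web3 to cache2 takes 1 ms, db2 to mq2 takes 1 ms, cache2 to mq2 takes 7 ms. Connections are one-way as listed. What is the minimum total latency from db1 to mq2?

Routes from db1 to mq2:
db1-web3-db2-mq2: 6 + 6 + 1 = 13
db1-web3-cache2-mq2: 6 + 1 + 7 = 14
db1-mq1-mq2: 7 + 3 = 10
db1-web3-mq1-mq2: 6 + 7 + 3 = 16
Shortest: 10 ms.

10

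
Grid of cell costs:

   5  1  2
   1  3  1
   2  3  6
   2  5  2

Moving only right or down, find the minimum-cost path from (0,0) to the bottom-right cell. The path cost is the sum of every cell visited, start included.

17

Cheapest: r0c0 → r0c1 → r0c2 → r1c2 → r2c2 → r3c2
  5 + 1 + 2 + 1 + 6 + 2 = 17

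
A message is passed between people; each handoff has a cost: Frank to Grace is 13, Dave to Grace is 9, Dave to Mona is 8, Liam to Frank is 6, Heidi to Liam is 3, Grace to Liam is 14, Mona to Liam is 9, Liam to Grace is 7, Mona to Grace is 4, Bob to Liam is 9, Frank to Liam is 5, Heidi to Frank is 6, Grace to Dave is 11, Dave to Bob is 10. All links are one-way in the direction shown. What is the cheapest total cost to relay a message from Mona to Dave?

Paths from Mona to Dave:
Mona→Liam→Frank→Grace→Dave: 9 + 6 + 13 + 11 = 39
Mona→Grace→Dave: 4 + 11 = 15
Mona→Liam→Grace→Dave: 9 + 7 + 11 = 27
The minimum is 15.

15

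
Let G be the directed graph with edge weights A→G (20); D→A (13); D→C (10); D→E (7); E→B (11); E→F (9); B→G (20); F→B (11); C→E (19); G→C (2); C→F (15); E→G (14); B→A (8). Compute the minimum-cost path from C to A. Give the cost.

Candidate routes:
C → E → B → A: 19 + 11 + 8 = 38
C → F → B → A: 15 + 11 + 8 = 34
C → E → F → B → A: 19 + 9 + 11 + 8 = 47
Best route has total 34.

34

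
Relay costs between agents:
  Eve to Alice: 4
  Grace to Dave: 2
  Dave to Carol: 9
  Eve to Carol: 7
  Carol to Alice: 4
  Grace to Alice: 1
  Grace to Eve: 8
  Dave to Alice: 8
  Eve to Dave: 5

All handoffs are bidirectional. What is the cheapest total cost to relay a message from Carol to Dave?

7

Comparing a few candidate routes:
Carol→Alice→Grace→Dave: 4 + 1 + 2 = 7
Carol→Eve→Dave: 7 + 5 = 12
Carol→Alice→Eve→Dave: 4 + 4 + 5 = 13
Carol→Dave: 9
Carol→Alice→Dave: 4 + 8 = 12
Shortest: 7.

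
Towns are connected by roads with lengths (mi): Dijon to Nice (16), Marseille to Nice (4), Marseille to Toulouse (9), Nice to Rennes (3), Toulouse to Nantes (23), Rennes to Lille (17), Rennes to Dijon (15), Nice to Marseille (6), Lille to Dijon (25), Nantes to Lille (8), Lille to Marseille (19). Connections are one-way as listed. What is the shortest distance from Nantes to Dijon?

Paths from Nantes to Dijon:
Nantes → Lille → Marseille → Nice → Rennes → Dijon: 8 + 19 + 4 + 3 + 15 = 49
Nantes → Lille → Dijon: 8 + 25 = 33
Shortest: 33 mi.

33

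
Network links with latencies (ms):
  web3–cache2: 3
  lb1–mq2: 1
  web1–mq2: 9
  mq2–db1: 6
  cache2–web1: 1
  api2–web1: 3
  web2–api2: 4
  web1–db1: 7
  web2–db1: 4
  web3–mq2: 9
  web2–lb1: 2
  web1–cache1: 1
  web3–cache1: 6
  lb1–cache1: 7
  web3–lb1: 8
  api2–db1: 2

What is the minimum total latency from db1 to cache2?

6

Checking several routes:
db1 -> web1 -> cache2: 7 + 1 = 8
db1 -> web2 -> api2 -> web1 -> cache2: 4 + 4 + 3 + 1 = 12
db1 -> web2 -> lb1 -> cache1 -> web1 -> cache2: 4 + 2 + 7 + 1 + 1 = 15
db1 -> mq2 -> lb1 -> cache1 -> web1 -> cache2: 6 + 1 + 7 + 1 + 1 = 16
db1 -> api2 -> web1 -> cache2: 2 + 3 + 1 = 6
db1 -> api2 -> web1 -> cache1 -> web3 -> cache2: 2 + 3 + 1 + 6 + 3 = 15
Best route has total 6 ms.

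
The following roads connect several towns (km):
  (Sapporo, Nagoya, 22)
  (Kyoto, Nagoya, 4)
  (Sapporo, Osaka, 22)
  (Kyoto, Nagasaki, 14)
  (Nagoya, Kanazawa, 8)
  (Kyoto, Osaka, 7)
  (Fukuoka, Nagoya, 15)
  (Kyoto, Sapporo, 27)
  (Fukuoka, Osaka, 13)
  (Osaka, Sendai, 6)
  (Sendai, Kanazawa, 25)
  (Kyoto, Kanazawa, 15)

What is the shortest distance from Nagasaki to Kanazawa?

Comparing a few candidate routes:
Nagasaki-Kyoto-Kanazawa: 14 + 15 = 29
Nagasaki-Kyoto-Sapporo-Nagoya-Kanazawa: 14 + 27 + 22 + 8 = 71
Nagasaki-Kyoto-Osaka-Fukuoka-Nagoya-Kanazawa: 14 + 7 + 13 + 15 + 8 = 57
Nagasaki-Kyoto-Nagoya-Kanazawa: 14 + 4 + 8 = 26
Nagasaki-Kyoto-Osaka-Sapporo-Nagoya-Kanazawa: 14 + 7 + 22 + 22 + 8 = 73
Nagasaki-Kyoto-Osaka-Sendai-Kanazawa: 14 + 7 + 6 + 25 = 52
Best route has total 26 km.

26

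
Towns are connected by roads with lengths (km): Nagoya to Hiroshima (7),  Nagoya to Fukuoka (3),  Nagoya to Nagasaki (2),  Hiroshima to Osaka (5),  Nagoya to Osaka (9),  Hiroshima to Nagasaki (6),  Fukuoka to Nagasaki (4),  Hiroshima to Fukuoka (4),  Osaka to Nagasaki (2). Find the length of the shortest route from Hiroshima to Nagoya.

7

Comparing a few candidate routes:
Hiroshima→Nagasaki→Fukuoka→Nagoya: 6 + 4 + 3 = 13
Hiroshima→Fukuoka→Nagasaki→Nagoya: 4 + 4 + 2 = 10
Hiroshima→Fukuoka→Nagoya: 4 + 3 = 7
Hiroshima→Osaka→Nagasaki→Nagoya: 5 + 2 + 2 = 9
Hiroshima→Nagasaki→Nagoya: 6 + 2 = 8
Hiroshima→Nagoya: 7
Shortest: 7 km.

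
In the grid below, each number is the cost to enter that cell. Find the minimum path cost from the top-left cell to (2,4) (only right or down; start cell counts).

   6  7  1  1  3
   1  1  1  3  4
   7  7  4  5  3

Take [0,0]→[1,0]→[1,1]→[1,2]→[1,3]→[1,4]→[2,4] for a total of 6 + 1 + 1 + 1 + 3 + 4 + 3 = 19.
For comparison, the top-then-right route costs 25.

19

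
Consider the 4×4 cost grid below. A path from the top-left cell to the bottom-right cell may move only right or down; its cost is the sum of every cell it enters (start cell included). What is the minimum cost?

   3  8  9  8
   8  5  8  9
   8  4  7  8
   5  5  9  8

Take (0,0)→(0,1)→(1,1)→(2,1)→(3,1)→(3,2)→(3,3) for a total of 3 + 8 + 5 + 4 + 5 + 9 + 8 = 42.

42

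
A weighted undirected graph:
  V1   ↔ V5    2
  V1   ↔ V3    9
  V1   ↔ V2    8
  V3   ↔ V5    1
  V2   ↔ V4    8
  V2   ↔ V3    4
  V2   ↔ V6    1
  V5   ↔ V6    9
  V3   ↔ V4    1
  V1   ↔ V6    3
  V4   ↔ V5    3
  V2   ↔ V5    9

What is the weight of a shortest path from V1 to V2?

4

Some routes from V1 to V2:
V1 -> V5 -> V4 -> V3 -> V2: 2 + 3 + 1 + 4 = 10
V1 -> V2: 8
V1 -> V5 -> V3 -> V2: 2 + 1 + 4 = 7
V1 -> V6 -> V2: 3 + 1 = 4
Best route has total 4.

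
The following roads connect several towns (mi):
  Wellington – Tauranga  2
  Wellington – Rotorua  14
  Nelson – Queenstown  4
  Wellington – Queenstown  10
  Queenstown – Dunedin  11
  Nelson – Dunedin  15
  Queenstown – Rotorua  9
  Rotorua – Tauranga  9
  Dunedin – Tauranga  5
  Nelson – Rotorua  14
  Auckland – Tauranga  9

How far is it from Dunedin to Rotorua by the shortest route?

14

A few of the Dunedin→Rotorua routes:
Dunedin -> Queenstown -> Rotorua: 11 + 9 = 20
Dunedin -> Tauranga -> Rotorua: 5 + 9 = 14
Dunedin -> Tauranga -> Wellington -> Queenstown -> Rotorua: 5 + 2 + 10 + 9 = 26
Dunedin -> Tauranga -> Wellington -> Rotorua: 5 + 2 + 14 = 21
The minimum is 14 mi.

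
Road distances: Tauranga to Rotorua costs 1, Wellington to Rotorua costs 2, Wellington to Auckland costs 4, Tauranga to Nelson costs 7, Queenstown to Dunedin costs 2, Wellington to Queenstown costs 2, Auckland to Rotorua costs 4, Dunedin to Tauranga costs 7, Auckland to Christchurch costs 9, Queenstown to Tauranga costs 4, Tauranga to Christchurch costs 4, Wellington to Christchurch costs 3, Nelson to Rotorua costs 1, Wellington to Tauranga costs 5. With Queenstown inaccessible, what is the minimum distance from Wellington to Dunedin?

10

Some routes from Wellington to Dunedin avoiding Queenstown:
Wellington-Auckland-Rotorua-Tauranga-Dunedin: 4 + 4 + 1 + 7 = 16
Wellington-Christchurch-Tauranga-Dunedin: 3 + 4 + 7 = 14
Wellington-Rotorua-Tauranga-Dunedin: 2 + 1 + 7 = 10
Wellington-Rotorua-Nelson-Tauranga-Dunedin: 2 + 1 + 7 + 7 = 17
Wellington-Tauranga-Dunedin: 5 + 7 = 12
Shortest: 10.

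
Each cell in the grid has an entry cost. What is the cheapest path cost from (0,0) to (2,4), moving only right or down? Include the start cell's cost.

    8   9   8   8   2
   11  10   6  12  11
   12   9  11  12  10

Path r0c0 r0c1 r0c2 r0c3 r0c4 r1c4 r2c4: 8 + 9 + 8 + 8 + 2 + 11 + 10 = 56.

56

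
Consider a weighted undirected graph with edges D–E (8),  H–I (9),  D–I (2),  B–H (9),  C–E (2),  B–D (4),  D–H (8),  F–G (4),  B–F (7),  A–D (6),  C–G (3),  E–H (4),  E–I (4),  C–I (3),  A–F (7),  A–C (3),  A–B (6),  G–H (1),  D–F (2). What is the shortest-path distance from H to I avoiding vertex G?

Checking several routes:
H - E - I: 4 + 4 = 8
H - I: 9
H - E - C - I: 4 + 2 + 3 = 9
The minimum is 8.

8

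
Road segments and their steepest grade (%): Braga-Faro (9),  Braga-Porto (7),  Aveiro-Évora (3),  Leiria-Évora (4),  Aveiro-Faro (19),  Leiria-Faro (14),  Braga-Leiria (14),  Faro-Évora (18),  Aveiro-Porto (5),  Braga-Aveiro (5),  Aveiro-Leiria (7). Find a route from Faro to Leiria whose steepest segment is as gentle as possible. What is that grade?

Checking several routes:
Faro - Braga - Porto - Aveiro - Leiria: max(9, 7, 5, 7) = 9
Faro - Braga - Aveiro - Leiria: max(9, 5, 7) = 9
Faro - Braga - Porto - Aveiro - Évora - Leiria: max(9, 7, 5, 3, 4) = 9
Smallest bottleneck: 9%.

9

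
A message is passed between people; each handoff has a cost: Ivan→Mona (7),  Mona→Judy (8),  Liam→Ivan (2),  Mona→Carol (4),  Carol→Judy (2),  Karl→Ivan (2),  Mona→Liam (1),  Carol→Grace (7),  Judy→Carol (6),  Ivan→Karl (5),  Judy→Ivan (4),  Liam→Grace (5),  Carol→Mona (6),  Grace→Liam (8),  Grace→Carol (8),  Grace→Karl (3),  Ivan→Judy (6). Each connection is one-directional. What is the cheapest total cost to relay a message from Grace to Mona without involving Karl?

Comparing a few candidate routes:
Grace → Liam → Ivan → Mona: 8 + 2 + 7 = 17
Grace → Carol → Mona: 8 + 6 = 14
Grace → Carol → Judy → Ivan → Mona: 8 + 2 + 4 + 7 = 21
The minimum is 14.

14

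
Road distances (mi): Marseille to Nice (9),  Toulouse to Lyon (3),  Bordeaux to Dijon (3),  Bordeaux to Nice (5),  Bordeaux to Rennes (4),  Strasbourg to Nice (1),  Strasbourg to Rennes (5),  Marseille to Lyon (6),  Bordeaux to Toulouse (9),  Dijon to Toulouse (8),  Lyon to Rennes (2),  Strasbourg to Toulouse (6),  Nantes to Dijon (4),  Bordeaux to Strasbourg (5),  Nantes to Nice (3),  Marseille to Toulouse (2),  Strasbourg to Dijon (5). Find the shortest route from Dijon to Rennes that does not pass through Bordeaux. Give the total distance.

10

Comparing a few candidate routes:
Dijon -> Strasbourg -> Rennes: 5 + 5 = 10
Dijon -> Toulouse -> Lyon -> Rennes: 8 + 3 + 2 = 13
Dijon -> Nantes -> Nice -> Strasbourg -> Rennes: 4 + 3 + 1 + 5 = 13
Shortest: 10 mi.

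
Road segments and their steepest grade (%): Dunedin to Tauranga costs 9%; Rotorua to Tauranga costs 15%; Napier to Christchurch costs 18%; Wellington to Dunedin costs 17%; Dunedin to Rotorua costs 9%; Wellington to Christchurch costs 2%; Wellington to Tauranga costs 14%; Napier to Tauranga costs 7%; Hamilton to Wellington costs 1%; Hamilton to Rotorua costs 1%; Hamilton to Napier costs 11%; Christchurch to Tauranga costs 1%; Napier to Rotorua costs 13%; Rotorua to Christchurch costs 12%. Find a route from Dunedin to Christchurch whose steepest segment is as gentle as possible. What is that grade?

Some routes from Dunedin to Christchurch:
Dunedin-Rotorua-Hamilton-Napier-Tauranga-Christchurch: max(9, 1, 11, 7, 1) = 11
Dunedin-Rotorua-Christchurch: max(9, 12) = 12
Dunedin-Rotorua-Hamilton-Wellington-Christchurch: max(9, 1, 1, 2) = 9
Dunedin-Tauranga-Christchurch: max(9, 1) = 9
Dunedin-Tauranga-Napier-Hamilton-Wellington-Christchurch: max(9, 7, 11, 1, 2) = 11
Smallest bottleneck: 9%.

9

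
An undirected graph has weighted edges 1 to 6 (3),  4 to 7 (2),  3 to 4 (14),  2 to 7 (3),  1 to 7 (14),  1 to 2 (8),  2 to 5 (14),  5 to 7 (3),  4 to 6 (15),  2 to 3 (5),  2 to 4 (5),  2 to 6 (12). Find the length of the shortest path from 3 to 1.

Comparing a few candidate routes:
3 → 4 → 2 → 1: 14 + 5 + 8 = 27
3 → 2 → 6 → 1: 5 + 12 + 3 = 20
3 → 4 → 7 → 2 → 1: 14 + 2 + 3 + 8 = 27
3 → 2 → 4 → 7 → 1: 5 + 5 + 2 + 14 = 26
3 → 2 → 7 → 1: 5 + 3 + 14 = 22
3 → 2 → 1: 5 + 8 = 13
Best route has total 13.

13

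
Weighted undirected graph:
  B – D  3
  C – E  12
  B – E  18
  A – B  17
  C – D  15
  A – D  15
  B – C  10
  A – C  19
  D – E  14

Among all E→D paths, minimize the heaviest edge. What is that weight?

Comparing a few candidate routes:
E-C-D: max(12, 15) = 15
E-D: max(14) = 14
E-C-B-D: max(12, 10, 3) = 12
The minimum achievable maximum is 12.

12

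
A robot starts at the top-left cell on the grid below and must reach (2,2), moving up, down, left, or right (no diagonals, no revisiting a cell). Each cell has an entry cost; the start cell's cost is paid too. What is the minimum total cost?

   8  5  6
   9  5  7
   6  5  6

Best path: r0c0→r0c1→r1c1→r2c1→r2c2
Cost: 8 + 5 + 5 + 5 + 6 = 29

29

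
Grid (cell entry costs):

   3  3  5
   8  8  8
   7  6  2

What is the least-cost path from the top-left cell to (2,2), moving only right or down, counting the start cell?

One optimal route is [0,0]→[0,1]→[0,2]→[1,2]→[2,2].
Its cost is 3 + 3 + 5 + 8 + 2 = 21.

21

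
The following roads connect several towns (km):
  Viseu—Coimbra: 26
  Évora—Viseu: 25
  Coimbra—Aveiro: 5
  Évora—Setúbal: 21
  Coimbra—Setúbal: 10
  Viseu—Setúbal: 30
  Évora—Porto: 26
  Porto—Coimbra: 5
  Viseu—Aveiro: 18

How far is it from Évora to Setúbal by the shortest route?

Checking several routes:
Évora - Setúbal: 21
Évora - Viseu - Aveiro - Coimbra - Setúbal: 25 + 18 + 5 + 10 = 58
Évora - Viseu - Setúbal: 25 + 30 = 55
Évora - Porto - Coimbra - Setúbal: 26 + 5 + 10 = 41
Shortest: 21 km.

21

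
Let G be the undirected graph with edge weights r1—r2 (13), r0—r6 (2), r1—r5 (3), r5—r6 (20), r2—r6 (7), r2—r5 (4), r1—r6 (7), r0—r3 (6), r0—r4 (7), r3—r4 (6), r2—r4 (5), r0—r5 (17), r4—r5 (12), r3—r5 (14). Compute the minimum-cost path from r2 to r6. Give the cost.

7

Checking several routes:
r2 -> r5 -> r1 -> r6: 4 + 3 + 7 = 14
r2 -> r4 -> r3 -> r0 -> r6: 5 + 6 + 6 + 2 = 19
r2 -> r4 -> r0 -> r6: 5 + 7 + 2 = 14
r2 -> r6: 7
The minimum is 7.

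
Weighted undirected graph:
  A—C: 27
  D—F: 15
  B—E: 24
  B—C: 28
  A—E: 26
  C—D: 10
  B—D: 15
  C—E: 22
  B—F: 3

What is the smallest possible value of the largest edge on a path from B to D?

15

Routes from B to D:
B-F-D: max(3, 15) = 15
B-E-C-D: max(24, 22, 10) = 24
B-C-D: max(28, 10) = 28
B-E-A-C-D: max(24, 26, 27, 10) = 27
B-D: max(15) = 15
Smallest bottleneck: 15.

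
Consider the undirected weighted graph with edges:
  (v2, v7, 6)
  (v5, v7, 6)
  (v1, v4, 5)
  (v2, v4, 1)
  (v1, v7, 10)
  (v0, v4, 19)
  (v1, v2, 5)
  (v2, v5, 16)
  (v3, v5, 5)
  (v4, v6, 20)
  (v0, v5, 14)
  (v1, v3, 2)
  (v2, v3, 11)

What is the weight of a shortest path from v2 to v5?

Checking several routes:
v2 -> v5: 16
v2 -> v3 -> v5: 11 + 5 = 16
v2 -> v1 -> v3 -> v5: 5 + 2 + 5 = 12
v2 -> v7 -> v5: 6 + 6 = 12
v2 -> v4 -> v1 -> v3 -> v5: 1 + 5 + 2 + 5 = 13
The minimum is 12.

12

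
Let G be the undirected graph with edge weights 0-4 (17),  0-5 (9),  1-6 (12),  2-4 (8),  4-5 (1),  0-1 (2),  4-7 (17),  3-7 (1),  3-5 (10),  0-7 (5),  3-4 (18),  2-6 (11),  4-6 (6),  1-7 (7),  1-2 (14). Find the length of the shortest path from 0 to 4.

10

Some routes from 0 to 4:
0 - 5 - 4: 9 + 1 = 10
0 - 7 - 3 - 5 - 4: 5 + 1 + 10 + 1 = 17
0 - 4: 17
0 - 1 - 6 - 4: 2 + 12 + 6 = 20
The minimum is 10.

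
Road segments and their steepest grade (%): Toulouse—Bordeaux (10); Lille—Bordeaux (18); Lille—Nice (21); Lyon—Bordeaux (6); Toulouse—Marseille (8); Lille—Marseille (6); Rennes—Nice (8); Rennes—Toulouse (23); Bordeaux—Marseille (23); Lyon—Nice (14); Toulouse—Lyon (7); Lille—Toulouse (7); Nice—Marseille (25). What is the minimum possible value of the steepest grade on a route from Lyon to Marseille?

7

Checking several routes:
Lyon → Toulouse → Lille → Marseille: max(7, 7, 6) = 7
Lyon → Bordeaux → Toulouse → Lille → Marseille: max(6, 10, 7, 6) = 10
Lyon → Bordeaux → Toulouse → Marseille: max(6, 10, 8) = 10
Lyon → Toulouse → Marseille: max(7, 8) = 8
Lyon → Bordeaux → Lille → Marseille: max(6, 18, 6) = 18
Lyon → Bordeaux → Lille → Toulouse → Marseille: max(6, 18, 7, 8) = 18
Best route has worst link 7%.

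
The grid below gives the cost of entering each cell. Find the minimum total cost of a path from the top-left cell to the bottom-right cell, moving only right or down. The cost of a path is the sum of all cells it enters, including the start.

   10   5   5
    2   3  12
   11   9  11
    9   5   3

32

One optimal route is (0,0) -> (1,0) -> (1,1) -> (2,1) -> (3,1) -> (3,2).
Its cost is 10 + 2 + 3 + 9 + 5 + 3 = 32.
For comparison, the top-then-right route costs 46.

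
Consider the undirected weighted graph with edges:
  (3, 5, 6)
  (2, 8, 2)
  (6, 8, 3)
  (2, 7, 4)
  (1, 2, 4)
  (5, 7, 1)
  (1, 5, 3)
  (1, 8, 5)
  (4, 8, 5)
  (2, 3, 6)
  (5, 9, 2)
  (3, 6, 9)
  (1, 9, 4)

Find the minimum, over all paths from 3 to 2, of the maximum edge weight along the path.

Checking several routes:
3 → 5 → 9 → 1 → 8 → 2: max(6, 2, 4, 5, 2) = 6
3 → 5 → 9 → 1 → 2: max(6, 2, 4, 4) = 6
3 → 5 → 1 → 2: max(6, 3, 4) = 6
Best route has worst link 6.

6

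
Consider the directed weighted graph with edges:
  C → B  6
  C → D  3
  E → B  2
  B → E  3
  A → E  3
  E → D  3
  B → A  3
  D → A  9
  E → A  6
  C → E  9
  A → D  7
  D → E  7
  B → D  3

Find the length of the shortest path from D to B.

9

Routes from D to B:
D - A - E - B: 9 + 3 + 2 = 14
D - E - B: 7 + 2 = 9
The minimum is 9.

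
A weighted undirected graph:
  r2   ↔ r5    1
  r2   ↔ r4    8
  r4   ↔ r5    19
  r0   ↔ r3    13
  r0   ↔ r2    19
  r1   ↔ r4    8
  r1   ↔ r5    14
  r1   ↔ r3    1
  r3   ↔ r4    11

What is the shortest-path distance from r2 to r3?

A few of the r2→r3 routes:
r2→r5→r4→r1→r3: 1 + 19 + 8 + 1 = 29
r2→r5→r1→r3: 1 + 14 + 1 = 16
r2→r0→r3: 19 + 13 = 32
r2→r5→r4→r3: 1 + 19 + 11 = 31
r2→r4→r1→r3: 8 + 8 + 1 = 17
r2→r4→r3: 8 + 11 = 19
The minimum is 16.

16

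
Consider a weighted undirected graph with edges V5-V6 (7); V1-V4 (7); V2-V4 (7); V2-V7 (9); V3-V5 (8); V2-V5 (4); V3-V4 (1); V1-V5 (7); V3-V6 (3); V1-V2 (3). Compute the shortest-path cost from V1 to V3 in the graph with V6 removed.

8

Checking several routes:
V1-V5-V3: 7 + 8 = 15
V1-V2-V5-V3: 3 + 4 + 8 = 15
V1-V2-V4-V3: 3 + 7 + 1 = 11
V1-V4-V3: 7 + 1 = 8
Shortest: 8.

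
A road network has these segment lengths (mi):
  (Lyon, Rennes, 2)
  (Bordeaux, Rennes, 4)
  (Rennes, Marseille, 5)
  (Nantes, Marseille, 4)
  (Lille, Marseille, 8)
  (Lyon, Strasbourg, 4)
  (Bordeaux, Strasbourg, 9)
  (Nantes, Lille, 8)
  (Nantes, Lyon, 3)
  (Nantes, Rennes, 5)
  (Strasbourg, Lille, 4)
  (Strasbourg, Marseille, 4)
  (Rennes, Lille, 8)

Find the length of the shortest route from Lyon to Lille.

8

A few of the Lyon→Lille routes:
Lyon -> Nantes -> Lille: 3 + 8 = 11
Lyon -> Nantes -> Marseille -> Strasbourg -> Lille: 3 + 4 + 4 + 4 = 15
Lyon -> Strasbourg -> Lille: 4 + 4 = 8
Lyon -> Rennes -> Lille: 2 + 8 = 10
Best route has total 8 mi.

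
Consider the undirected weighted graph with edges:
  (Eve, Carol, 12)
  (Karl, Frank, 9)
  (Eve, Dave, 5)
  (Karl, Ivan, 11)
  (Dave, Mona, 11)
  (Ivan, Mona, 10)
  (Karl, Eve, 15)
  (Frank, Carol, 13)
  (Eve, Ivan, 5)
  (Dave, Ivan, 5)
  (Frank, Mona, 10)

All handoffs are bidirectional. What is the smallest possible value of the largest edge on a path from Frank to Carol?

Some routes from Frank to Carol:
Frank -> Karl -> Ivan -> Mona -> Dave -> Eve -> Carol: max(9, 11, 10, 11, 5, 12) = 12
Frank -> Mona -> Ivan -> Dave -> Eve -> Carol: max(10, 10, 5, 5, 12) = 12
Frank -> Karl -> Ivan -> Eve -> Carol: max(9, 11, 5, 12) = 12
Frank -> Karl -> Ivan -> Dave -> Eve -> Carol: max(9, 11, 5, 5, 12) = 12
Best route has worst link 12.

12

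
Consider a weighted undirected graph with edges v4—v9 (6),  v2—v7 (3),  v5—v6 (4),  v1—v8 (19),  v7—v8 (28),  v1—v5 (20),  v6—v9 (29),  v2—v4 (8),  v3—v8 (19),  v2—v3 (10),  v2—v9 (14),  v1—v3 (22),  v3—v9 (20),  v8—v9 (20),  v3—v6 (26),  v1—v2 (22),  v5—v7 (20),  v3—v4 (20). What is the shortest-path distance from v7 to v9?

Checking several routes:
v7 - v2 - v3 - v4 - v9: 3 + 10 + 20 + 6 = 39
v7 - v8 - v9: 28 + 20 = 48
v7 - v2 - v9: 3 + 14 = 17
v7 - v2 - v3 - v9: 3 + 10 + 20 = 33
v7 - v2 - v4 - v9: 3 + 8 + 6 = 17
Best route has total 17.

17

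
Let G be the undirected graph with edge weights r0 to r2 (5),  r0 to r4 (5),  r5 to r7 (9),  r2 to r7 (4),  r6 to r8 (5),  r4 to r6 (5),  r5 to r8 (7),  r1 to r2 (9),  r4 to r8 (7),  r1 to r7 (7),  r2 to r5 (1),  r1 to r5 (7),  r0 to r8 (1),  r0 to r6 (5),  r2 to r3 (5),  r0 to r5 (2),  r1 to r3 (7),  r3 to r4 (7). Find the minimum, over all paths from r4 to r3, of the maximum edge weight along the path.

5

Comparing a few candidate routes:
r4→r6→r8→r0→r5→r2→r3: max(5, 5, 1, 2, 1, 5) = 5
r4→r6→r0→r2→r3: max(5, 5, 5, 5) = 5
r4→r6→r8→r0→r2→r3: max(5, 5, 1, 5, 5) = 5
r4→r6→r0→r5→r2→r3: max(5, 5, 2, 1, 5) = 5
r4→r0→r5→r2→r3: max(5, 2, 1, 5) = 5
The minimum achievable maximum is 5.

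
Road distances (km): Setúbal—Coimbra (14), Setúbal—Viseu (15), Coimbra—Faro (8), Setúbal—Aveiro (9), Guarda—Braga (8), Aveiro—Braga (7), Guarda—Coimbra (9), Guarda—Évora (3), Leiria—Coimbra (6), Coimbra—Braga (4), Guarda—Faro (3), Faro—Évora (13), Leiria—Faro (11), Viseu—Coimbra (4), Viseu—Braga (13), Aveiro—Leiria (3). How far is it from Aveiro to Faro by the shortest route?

14

Some routes from Aveiro to Faro:
Aveiro-Leiria-Coimbra-Faro: 3 + 6 + 8 = 17
Aveiro-Braga-Coimbra-Faro: 7 + 4 + 8 = 19
Aveiro-Leiria-Faro: 3 + 11 = 14
Aveiro-Braga-Guarda-Faro: 7 + 8 + 3 = 18
Shortest: 14 km.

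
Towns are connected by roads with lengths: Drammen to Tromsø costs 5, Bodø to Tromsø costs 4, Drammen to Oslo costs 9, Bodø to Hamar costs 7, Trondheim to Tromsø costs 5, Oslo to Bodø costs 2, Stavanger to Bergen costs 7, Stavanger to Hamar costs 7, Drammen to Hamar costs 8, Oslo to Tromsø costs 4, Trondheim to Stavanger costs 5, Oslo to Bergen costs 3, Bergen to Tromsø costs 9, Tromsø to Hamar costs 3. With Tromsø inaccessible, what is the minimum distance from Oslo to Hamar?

9

Paths from Oslo to Hamar avoiding Tromsø:
Oslo→Drammen→Hamar: 9 + 8 = 17
Oslo→Bodø→Hamar: 2 + 7 = 9
Oslo→Bergen→Stavanger→Hamar: 3 + 7 + 7 = 17
The minimum is 9.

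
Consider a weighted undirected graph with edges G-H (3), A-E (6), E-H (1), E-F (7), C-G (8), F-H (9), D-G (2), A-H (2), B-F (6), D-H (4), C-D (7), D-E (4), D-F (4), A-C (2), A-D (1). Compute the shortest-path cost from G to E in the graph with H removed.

6

A few of the G→E routes:
G - D - F - E: 2 + 4 + 7 = 13
G - D - E: 2 + 4 = 6
G - D - A - E: 2 + 1 + 6 = 9
The minimum is 6.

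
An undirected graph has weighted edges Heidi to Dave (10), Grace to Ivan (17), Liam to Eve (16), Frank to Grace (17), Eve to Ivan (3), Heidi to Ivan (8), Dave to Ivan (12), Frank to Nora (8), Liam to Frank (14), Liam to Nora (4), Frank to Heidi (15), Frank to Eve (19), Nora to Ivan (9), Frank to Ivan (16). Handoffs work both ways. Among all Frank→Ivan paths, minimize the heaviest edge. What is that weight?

Comparing a few candidate routes:
Frank - Liam - Nora - Ivan: max(14, 4, 9) = 14
Frank - Nora - Ivan: max(8, 9) = 9
Frank - Heidi - Ivan: max(15, 8) = 15
Smallest bottleneck: 9.

9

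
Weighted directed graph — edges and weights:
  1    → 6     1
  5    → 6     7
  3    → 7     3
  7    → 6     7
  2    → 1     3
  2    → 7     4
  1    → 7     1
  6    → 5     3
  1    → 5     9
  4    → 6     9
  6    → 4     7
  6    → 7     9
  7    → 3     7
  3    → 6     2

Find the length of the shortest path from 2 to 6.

4

Checking several routes:
2-1-6: 3 + 1 = 4
2-1-7-6: 3 + 1 + 7 = 11
2-1-7-3-6: 3 + 1 + 7 + 2 = 13
2-7-6: 4 + 7 = 11
Best route has total 4.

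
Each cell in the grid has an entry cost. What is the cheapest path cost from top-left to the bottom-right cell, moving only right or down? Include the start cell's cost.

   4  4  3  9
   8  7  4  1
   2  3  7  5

21

Best path: (0,0) (0,1) (0,2) (1,2) (1,3) (2,3)
Cost: 4 + 4 + 3 + 4 + 1 + 5 = 21
For comparison, the top-then-right route costs 26.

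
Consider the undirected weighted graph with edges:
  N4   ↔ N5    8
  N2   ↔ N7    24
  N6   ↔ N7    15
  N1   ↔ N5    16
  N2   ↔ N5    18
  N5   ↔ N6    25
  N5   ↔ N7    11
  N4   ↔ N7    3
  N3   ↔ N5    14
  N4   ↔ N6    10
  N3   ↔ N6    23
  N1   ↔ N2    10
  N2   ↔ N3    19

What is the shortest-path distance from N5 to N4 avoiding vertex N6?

8

Paths from N5 to N4 avoiding N6:
N5 - N4: 8
N5 - N3 - N2 - N7 - N4: 14 + 19 + 24 + 3 = 60
N5 - N2 - N7 - N4: 18 + 24 + 3 = 45
N5 - N7 - N4: 11 + 3 = 14
N5 - N1 - N2 - N7 - N4: 16 + 10 + 24 + 3 = 53
Best route has total 8.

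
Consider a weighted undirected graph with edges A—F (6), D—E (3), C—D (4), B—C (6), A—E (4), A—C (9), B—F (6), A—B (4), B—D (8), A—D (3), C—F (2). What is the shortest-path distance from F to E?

A few of the F→E routes:
F-C-D-E: 2 + 4 + 3 = 9
F-A-E: 6 + 4 = 10
F-A-D-E: 6 + 3 + 3 = 12
Best route has total 9.

9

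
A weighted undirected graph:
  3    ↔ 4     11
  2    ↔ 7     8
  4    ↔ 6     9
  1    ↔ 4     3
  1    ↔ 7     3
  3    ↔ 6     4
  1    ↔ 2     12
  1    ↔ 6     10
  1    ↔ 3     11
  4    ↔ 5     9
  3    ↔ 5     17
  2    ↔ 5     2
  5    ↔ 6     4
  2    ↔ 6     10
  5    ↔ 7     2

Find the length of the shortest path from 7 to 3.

Comparing a few candidate routes:
7-1-3: 3 + 11 = 14
7-1-6-3: 3 + 10 + 4 = 17
7-5-6-3: 2 + 4 + 4 = 10
7-1-4-3: 3 + 3 + 11 = 17
7-5-2-6-3: 2 + 2 + 10 + 4 = 18
Best route has total 10.

10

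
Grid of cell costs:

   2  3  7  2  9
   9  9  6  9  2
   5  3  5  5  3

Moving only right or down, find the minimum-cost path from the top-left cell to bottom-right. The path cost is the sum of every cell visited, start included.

28

One optimal route is (0,0) (0,1) (0,2) (0,3) (0,4) (1,4) (2,4).
Its cost is 2 + 3 + 7 + 2 + 9 + 2 + 3 = 28.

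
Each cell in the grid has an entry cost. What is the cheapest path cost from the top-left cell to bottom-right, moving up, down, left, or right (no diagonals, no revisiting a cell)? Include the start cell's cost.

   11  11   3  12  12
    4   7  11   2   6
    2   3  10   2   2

34

One optimal route is r0c0 → r1c0 → r2c0 → r2c1 → r2c2 → r2c3 → r2c4.
Its cost is 11 + 4 + 2 + 3 + 10 + 2 + 2 = 34.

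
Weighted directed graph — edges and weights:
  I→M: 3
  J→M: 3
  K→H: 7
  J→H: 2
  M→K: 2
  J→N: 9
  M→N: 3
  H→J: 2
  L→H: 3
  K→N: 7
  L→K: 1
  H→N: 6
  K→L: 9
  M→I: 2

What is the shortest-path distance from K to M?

12

Routes from K to M:
K → H → J → M: 7 + 2 + 3 = 12
K → L → H → J → M: 9 + 3 + 2 + 3 = 17
Best route has total 12.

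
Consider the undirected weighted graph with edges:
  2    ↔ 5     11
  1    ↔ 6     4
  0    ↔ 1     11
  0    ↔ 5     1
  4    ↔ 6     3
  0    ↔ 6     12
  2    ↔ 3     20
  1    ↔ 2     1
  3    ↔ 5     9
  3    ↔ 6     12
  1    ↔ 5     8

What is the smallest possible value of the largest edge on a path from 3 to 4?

Comparing a few candidate routes:
3 - 5 - 0 - 6 - 4: max(9, 1, 12, 3) = 12
3 - 5 - 2 - 1 - 6 - 4: max(9, 11, 1, 4, 3) = 11
3 - 5 - 1 - 6 - 4: max(9, 8, 4, 3) = 9
3 - 5 - 2 - 1 - 0 - 6 - 4: max(9, 11, 1, 11, 12, 3) = 12
3 - 5 - 1 - 0 - 6 - 4: max(9, 8, 11, 12, 3) = 12
3 - 5 - 0 - 1 - 6 - 4: max(9, 1, 11, 4, 3) = 11
Smallest bottleneck: 9.

9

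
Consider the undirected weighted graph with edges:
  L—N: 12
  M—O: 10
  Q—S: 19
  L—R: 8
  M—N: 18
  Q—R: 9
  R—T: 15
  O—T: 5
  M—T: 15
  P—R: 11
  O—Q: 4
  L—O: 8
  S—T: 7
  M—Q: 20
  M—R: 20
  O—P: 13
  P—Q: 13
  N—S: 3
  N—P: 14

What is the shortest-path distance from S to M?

21

Checking several routes:
S→T→O→M: 7 + 5 + 10 = 22
S→N→M: 3 + 18 = 21
S→T→M: 7 + 15 = 22
Shortest: 21.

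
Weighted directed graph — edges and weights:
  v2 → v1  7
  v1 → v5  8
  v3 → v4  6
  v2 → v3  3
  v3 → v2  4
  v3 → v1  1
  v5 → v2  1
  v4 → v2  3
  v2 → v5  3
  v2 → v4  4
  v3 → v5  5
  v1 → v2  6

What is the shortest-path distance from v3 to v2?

A few of the v3→v2 routes:
v3 -> v5 -> v2: 5 + 1 = 6
v3 -> v4 -> v2: 6 + 3 = 9
v3 -> v1 -> v2: 1 + 6 = 7
v3 -> v2: 4
The minimum is 4.

4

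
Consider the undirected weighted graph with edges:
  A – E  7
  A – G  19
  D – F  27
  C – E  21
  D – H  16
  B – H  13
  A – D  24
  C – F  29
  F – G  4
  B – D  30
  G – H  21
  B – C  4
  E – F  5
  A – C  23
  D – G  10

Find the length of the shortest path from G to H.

Comparing a few candidate routes:
G - H: 21
G - F - D - H: 4 + 27 + 16 = 47
G - F - C - B - H: 4 + 29 + 4 + 13 = 50
G - F - E - C - B - H: 4 + 5 + 21 + 4 + 13 = 47
G - D - H: 10 + 16 = 26
Shortest: 21.

21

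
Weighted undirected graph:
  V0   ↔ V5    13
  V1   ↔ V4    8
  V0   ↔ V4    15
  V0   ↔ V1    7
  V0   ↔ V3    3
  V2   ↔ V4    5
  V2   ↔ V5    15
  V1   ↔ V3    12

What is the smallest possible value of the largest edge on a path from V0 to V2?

Candidate routes:
V0-V4-V2: max(15, 5) = 15
V0-V1-V4-V2: max(7, 8, 5) = 8
V0-V3-V1-V4-V2: max(3, 12, 8, 5) = 12
V0-V5-V2: max(13, 15) = 15
The minimum achievable maximum is 8.

8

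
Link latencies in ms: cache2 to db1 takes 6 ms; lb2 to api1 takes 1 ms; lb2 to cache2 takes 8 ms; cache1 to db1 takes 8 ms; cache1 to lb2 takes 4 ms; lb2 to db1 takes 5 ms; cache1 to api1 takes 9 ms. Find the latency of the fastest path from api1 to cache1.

5

Routes from api1 to cache1:
api1 -> lb2 -> cache2 -> db1 -> cache1: 1 + 8 + 6 + 8 = 23
api1 -> lb2 -> cache1: 1 + 4 = 5
api1 -> lb2 -> db1 -> cache1: 1 + 5 + 8 = 14
api1 -> cache1: 9
The minimum is 5 ms.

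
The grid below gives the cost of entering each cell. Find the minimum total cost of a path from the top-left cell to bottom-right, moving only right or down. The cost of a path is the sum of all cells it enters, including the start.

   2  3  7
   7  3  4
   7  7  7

Take (0,0) -> (0,1) -> (1,1) -> (1,2) -> (2,2) for a total of 2 + 3 + 3 + 4 + 7 = 19.

19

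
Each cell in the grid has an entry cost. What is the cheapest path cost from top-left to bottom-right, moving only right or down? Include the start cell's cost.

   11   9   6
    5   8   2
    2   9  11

Cheapest: [0,0]→[1,0]→[1,1]→[1,2]→[2,2]
  11 + 5 + 8 + 2 + 11 = 37
For comparison, the top-then-right route costs 39.

37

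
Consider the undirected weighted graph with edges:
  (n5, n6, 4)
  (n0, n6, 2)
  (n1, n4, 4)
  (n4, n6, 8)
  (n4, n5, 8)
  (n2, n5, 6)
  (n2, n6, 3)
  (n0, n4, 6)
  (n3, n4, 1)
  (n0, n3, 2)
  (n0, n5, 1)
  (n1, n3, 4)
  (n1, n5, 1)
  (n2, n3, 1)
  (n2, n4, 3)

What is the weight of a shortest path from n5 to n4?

Comparing a few candidate routes:
n5 -> n0 -> n4: 1 + 6 = 7
n5 -> n0 -> n3 -> n4: 1 + 2 + 1 = 4
n5 -> n1 -> n3 -> n4: 1 + 4 + 1 = 6
n5 -> n0 -> n3 -> n2 -> n4: 1 + 2 + 1 + 3 = 7
n5 -> n1 -> n4: 1 + 4 = 5
Best route has total 4.

4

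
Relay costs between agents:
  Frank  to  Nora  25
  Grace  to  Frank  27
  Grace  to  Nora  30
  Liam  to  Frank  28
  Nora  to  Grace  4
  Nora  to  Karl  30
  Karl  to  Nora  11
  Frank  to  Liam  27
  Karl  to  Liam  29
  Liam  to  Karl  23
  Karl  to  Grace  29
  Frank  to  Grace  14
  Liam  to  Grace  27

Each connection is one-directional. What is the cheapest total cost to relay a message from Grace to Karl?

60

Routes from Grace to Karl:
Grace→Frank→Nora→Karl: 27 + 25 + 30 = 82
Grace→Frank→Liam→Karl: 27 + 27 + 23 = 77
Grace→Nora→Karl: 30 + 30 = 60
Shortest: 60.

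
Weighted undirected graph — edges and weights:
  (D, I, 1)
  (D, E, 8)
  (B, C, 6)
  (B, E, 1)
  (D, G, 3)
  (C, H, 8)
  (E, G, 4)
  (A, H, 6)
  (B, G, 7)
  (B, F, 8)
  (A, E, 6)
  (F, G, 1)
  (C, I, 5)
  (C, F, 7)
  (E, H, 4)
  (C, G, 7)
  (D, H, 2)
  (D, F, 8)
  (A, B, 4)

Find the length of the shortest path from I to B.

8

Some routes from I to B:
I -> D -> E -> B: 1 + 8 + 1 = 10
I -> D -> G -> E -> B: 1 + 3 + 4 + 1 = 9
I -> D -> H -> E -> B: 1 + 2 + 4 + 1 = 8
Best route has total 8.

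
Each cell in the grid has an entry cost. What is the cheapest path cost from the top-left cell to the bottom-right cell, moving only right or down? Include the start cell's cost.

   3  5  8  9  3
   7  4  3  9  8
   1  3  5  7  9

35

Best path: r0c0 → r1c0 → r2c0 → r2c1 → r2c2 → r2c3 → r2c4
Cost: 3 + 7 + 1 + 3 + 5 + 7 + 9 = 35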